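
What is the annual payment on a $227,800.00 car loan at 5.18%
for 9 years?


Formula: PMT = PV * r / (1 - (1+r)^(-n))
Denominator: 1 - (1 + 0.0518)^(-9) = 0.365252
Numerator: $227,800.00 * 0.0518 = 11800.04
PMT = 11800.04 / 0.365252 = $32,306.59

$32,306.59


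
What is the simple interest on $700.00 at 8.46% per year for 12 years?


Formula: I = P * r * t
Substituting: I = $700.00 * 0.0846 * 12
Step: I = $700.00 * 1.0152
I = $710.64

$710.64


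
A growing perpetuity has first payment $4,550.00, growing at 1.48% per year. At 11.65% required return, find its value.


Formula: PV = C / (r - g)
Spread: r - g = 0.1165 - 0.0148 = 0.1017
Substituting: PV = $4,550.00 / 0.1017
PV = $44,739.43

$44,739.43


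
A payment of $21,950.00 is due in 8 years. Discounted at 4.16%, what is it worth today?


Formula: PV = FV / (1 + r)^n
Substituting: PV = $21,950.00 / (1 + 0.0416)^8
Discount factor: (1.0416)^8 = 1.385504
PV = $21,950.00 / 1.385504 = $15,842.61

$15,842.61


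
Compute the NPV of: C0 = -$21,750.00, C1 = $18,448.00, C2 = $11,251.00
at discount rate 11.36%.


Formula: NPV = C0 + C1/(1+r) + C2/(1+r)^2
Discount C1: $18,448.00 / (1 + 0.1136) = $16,566.09
Discount C2: $11,251.00 / (1 + 0.1136)^2 = $9,072.62
NPV = -$21,750.00 + $16,566.09 + $9,072.62 = $3,888.71

$3,888.71


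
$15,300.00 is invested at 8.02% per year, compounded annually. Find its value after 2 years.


Formula: FV = P * (1 + r)^n
Substituting: FV = $15,300.00 * (1 + 0.0802)^2
Growth factor: (1.0802)^2 = 1.166832
FV = $15,300.00 * 1.166832 = $17,852.53

$17,852.53


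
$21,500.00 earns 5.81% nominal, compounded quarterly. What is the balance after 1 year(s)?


Formula: FV = P * (1 + r/m)^(m*t)
Period rate: r/m = 0.0581 / 4 = 0.014525
Total periods: m*t = 4 * 1 = 4
Growth factor: (1 + 0.014525)^4 = 1.059378
FV = $21,500.00 * 1.059378 = $22,776.63

$22,776.63


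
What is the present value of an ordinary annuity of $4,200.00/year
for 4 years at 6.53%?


Formula: PV = PMT * (1 - (1+r)^(-n)) / r
Discount factor: (1 + 0.0653)^(-4) = 0.776448
Bracket: 1 - 0.776448 = 0.223552
PV = $4,200.00 * 0.223552 / 0.0653 = $14,378.55

$14,378.55


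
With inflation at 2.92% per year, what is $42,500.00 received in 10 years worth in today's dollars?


Formula: Real value = nominal / (1 + inflation)^years
Price level: (1 + 0.0292)^10 = 1.333515
Real value = $42,500.00 / 1.333515 = $31,870.67

$31,870.67


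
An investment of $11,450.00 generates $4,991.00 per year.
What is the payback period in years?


Formula: Payback = investment / annual cash flow
Substituting: Payback = $11,450.00 / $4,991.00
Payback = 2.2941 years

2.2941 years


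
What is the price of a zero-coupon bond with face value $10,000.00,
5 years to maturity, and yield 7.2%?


Formula: Price = FV / (1 + r)^n
Substituting: Price = $10,000.00 / (1 + 0.072)^5
Discount factor: (1.072)^5 = 1.415709
Price = $10,000.00 / 1.415709 = $7,063.60

$7,063.60


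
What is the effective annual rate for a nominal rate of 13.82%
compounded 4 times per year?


Formula: EAR = (1 + r/m)^m - 1
Period rate: r/m = 0.1382 / 4 = 0.03455
Compounding: (1 + 0.03455)^4 = 1.145529
EAR = 1.145529 - 1 = 0.145529

0.145529


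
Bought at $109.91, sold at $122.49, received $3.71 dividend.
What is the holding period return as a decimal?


Formula: HPR = (P1 - P0 + D) / P0
Gain: $122.49 - $109.91 + $3.71 = $16.29
HPR = $16.29 / $109.91 = 0.1482

0.1482


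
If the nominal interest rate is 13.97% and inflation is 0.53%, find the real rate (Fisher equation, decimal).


Formula: (1 + r_real) = (1 + r_nom) / (1 + inflation)
Substituting: (1 + r_real) = 1.1397 / 1.0053
(1 + r_real) = 1.133691
r_real = 1.133691 - 1 = 0.133691

0.133691


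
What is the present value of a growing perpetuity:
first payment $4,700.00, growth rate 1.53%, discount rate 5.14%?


Formula: PV = C / (r - g)
Spread: r - g = 0.0514 - 0.0153 = 0.0361
Substituting: PV = $4,700.00 / 0.0361
PV = $130,193.91

$130,193.91


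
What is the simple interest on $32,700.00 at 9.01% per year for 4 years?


Formula: I = P * r * t
Substituting: I = $32,700.00 * 0.0901 * 4
Step: I = $32,700.00 * 0.3604
I = $11,785.08

$11,785.08


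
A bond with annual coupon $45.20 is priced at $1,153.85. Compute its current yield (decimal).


Formula: Current yield = annual coupon / price
Substituting: CY = $45.20 / $1,153.85
CY = 0.039173

0.039173


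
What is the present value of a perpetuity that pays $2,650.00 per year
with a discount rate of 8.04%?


Formula: PV = C / r
Substituting: PV = $2,650.00 / 0.0804
PV = $32,960.20

$32,960.20


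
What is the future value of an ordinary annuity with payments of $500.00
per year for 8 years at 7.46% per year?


Formula: FV = PMT * ((1+r)^n - 1) / r
Growth factor: (1 + 0.0746)^8 = 1.778176
Numerator: 1.778176 - 1 = 0.778176
FV = $500.00 * 0.778176 / 0.0746 = $5,215.66

$5,215.66


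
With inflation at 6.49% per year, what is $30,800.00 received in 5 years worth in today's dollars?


Formula: Real value = nominal / (1 + inflation)^years
Price level: (1 + 0.0649)^5 = 1.369444
Real value = $30,800.00 / 1.369444 = $22,490.89

$22,490.89


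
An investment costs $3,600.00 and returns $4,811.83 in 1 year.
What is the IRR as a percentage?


Formula: IRR = C1/C0 - 1
Substituting: IRR = $4,811.83 / $3,600.00 - 1
Ratio: 1.336619 - 1 = 0.336619
IRR = 33.6619%

33.6619%


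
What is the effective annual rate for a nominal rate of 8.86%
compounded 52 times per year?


Formula: EAR = (1 + r/m)^m - 1
Period rate: r/m = 0.0886 / 52 = 0.001704
Compounding: (1 + 0.001704)^52 = 1.092561
EAR = 1.092561 - 1 = 0.092561

0.092561


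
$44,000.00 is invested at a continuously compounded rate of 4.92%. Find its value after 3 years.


Formula: FV = P * e^(r*t)
Exponent: r*t = 0.0492 * 3 = 0.1476
e^(0.1476) = 1.159049
FV = $44,000.00 * 1.159049 = $50,998.16

$50,998.16


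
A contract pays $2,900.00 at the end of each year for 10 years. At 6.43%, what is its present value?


Formula: PV = PMT * (1 - (1+r)^(-n)) / r
Discount factor: (1 + 0.0643)^(-10) = 0.53624
Bracket: 1 - 0.53624 = 0.46376
PV = $2,900.00 * 0.46376 / 0.0643 = $20,916.07

$20,916.07


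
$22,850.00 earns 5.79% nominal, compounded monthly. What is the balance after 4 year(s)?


Formula: FV = P * (1 + r/m)^(m*t)
Period rate: r/m = 0.0579 / 12 = 0.004825
Total periods: m*t = 12 * 4 = 48
Growth factor: (1 + 0.004825)^48 = 1.259913
FV = $22,850.00 * 1.259913 = $28,789.02

$28,789.02


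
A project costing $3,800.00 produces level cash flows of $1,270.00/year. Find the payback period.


Formula: Payback = investment / annual cash flow
Substituting: Payback = $3,800.00 / $1,270.00
Payback = 2.9921 years

2.9921 years


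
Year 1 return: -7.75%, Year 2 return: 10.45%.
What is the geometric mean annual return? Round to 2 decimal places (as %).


Formula: Geometric mean = ((1+r1)*(1+r2))^(1/2) - 1
Product: (1 + -0.0775) * (1 + 0.1045) = 0.9225 * 1.1045 = 1.018901
Square root: 1.018901^0.5 = 1.009406
Geometric mean = 1.009406 - 1 = 0.009406
As percentage: 0.94%

0.94%


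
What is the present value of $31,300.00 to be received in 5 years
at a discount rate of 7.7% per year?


Formula: PV = FV / (1 + r)^n
Substituting: PV = $31,300.00 / (1 + 0.077)^5
Discount factor: (1.077)^5 = 1.449034
PV = $31,300.00 / 1.449034 = $21,600.60

$21,600.60


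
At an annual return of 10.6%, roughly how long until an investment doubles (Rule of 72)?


Formula: Years ≈ 72 / r
Substituting: Years ≈ 72 / 10.6
Years ≈ 6.8

6.8 years


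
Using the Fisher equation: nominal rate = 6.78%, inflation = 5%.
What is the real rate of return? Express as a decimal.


Formula: (1 + r_real) = (1 + r_nom) / (1 + inflation)
Substituting: (1 + r_real) = 1.0678 / 1.05
(1 + r_real) = 1.016952
r_real = 1.016952 - 1 = 0.016952

0.016952


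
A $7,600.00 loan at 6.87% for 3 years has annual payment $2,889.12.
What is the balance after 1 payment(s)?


Formula: Balance = PV*(1+r)^k - PMT*((1+r)^k - 1)/r
Growth: (1 + 0.0687)^1 = 1.0687
Accumulated factor: ((1+r)^k - 1)/r = 1.0
Balance = $7,600.00 * 1.0687 - $2,889.12 * 1.0
Balance = $5,233.00

$5,233.00


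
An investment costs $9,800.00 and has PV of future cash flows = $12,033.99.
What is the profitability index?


Formula: PI = PV(cash flows) / initial investment
Substituting: PI = $12,033.99 / $9,800.00
PI = 1.228

1.228


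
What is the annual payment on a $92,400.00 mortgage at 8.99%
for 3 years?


Formula: PMT = PV * r / (1 - (1+r)^(-n))
Denominator: 1 - (1 + 0.0899)^(-3) = 0.227604
Numerator: $92,400.00 * 0.0899 = 8306.76
PMT = 8306.76 / 0.227604 = $36,496.55

$36,496.55


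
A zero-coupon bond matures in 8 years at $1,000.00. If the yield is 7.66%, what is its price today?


Formula: Price = FV / (1 + r)^n
Substituting: Price = $1,000.00 / (1 + 0.0766)^8
Discount factor: (1.0766)^8 = 1.804825
Price = $1,000.00 / 1.804825 = $554.07

$554.07


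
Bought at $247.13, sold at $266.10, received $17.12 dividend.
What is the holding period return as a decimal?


Formula: HPR = (P1 - P0 + D) / P0
Gain: $266.10 - $247.13 + $17.12 = $36.09
HPR = $36.09 / $247.13 = 0.146

0.146


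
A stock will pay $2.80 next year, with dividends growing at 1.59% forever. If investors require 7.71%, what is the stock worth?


Formula: P = D1 / (r - g)
Spread: r - g = 0.0771 - 0.0159 = 0.0612
Substituting: P = $2.80 / 0.0612
P = $45.75

$45.75


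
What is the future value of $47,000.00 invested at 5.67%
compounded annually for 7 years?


Formula: FV = P * (1 + r)^n
Substituting: FV = $47,000.00 * (1 + 0.0567)^7
Growth factor: (1.0567)^7 = 1.471167
FV = $47,000.00 * 1.471167 = $69,144.85

$69,144.85


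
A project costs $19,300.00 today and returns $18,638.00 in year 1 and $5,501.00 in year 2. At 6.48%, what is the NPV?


Formula: NPV = C0 + C1/(1+r) + C2/(1+r)^2
Discount C1: $18,638.00 / (1 + 0.0648) = $17,503.76
Discount C2: $5,501.00 / (1 + 0.0648)^2 = $4,851.83
NPV = -$19,300.00 + $17,503.76 + $4,851.83 = $3,055.59

$3,055.59


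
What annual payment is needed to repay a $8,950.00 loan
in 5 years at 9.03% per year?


Formula: PMT = PV * r / (1 - (1+r)^(-n))
Denominator: 1 - (1 + 0.0903)^(-5) = 0.350962
Numerator: $8,950.00 * 0.0903 = 808.185
PMT = 808.185 / 0.350962 = $2,302.77

$2,302.77


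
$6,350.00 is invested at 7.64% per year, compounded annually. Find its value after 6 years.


Formula: FV = P * (1 + r)^n
Substituting: FV = $6,350.00 * (1 + 0.0764)^6
Growth factor: (1.0764)^6 = 1.5554
FV = $6,350.00 * 1.5554 = $9,876.79

$9,876.79


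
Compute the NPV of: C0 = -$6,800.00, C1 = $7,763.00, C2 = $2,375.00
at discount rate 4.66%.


Formula: NPV = C0 + C1/(1+r) + C2/(1+r)^2
Discount C1: $7,763.00 / (1 + 0.0466) = $7,417.35
Discount C2: $2,375.00 / (1 + 0.0466)^2 = $2,168.21
NPV = -$6,800.00 + $7,417.35 + $2,168.21 = $2,785.57

$2,785.57


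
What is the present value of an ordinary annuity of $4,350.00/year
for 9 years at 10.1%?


Formula: PV = PMT * (1 - (1+r)^(-n)) / r
Discount factor: (1 + 0.101)^(-9) = 0.420643
Bracket: 1 - 0.420643 = 0.579357
PV = $4,350.00 * 0.579357 / 0.101 = $24,952.49

$24,952.49


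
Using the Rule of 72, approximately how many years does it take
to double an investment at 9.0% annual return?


Formula: Years ≈ 72 / r
Substituting: Years ≈ 72 / 9.0
Years ≈ 8.0

8.0 years


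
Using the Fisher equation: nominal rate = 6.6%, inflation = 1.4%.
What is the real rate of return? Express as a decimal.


Formula: (1 + r_real) = (1 + r_nom) / (1 + inflation)
Substituting: (1 + r_real) = 1.066 / 1.014
(1 + r_real) = 1.051282
r_real = 1.051282 - 1 = 0.051282

0.051282


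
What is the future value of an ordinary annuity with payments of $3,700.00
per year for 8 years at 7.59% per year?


Formula: FV = PMT * ((1+r)^n - 1) / r
Growth factor: (1 + 0.0759)^8 = 1.795458
Numerator: 1.795458 - 1 = 0.795458
FV = $3,700.00 * 0.795458 / 0.0759 = $38,777.27

$38,777.27


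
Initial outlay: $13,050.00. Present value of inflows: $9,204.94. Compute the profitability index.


Formula: PI = PV(cash flows) / initial investment
Substituting: PI = $9,204.94 / $13,050.00
PI = 0.7054

0.7054


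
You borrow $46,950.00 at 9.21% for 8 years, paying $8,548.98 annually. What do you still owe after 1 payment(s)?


Formula: Balance = PV*(1+r)^k - PMT*((1+r)^k - 1)/r
Growth: (1 + 0.0921)^1 = 1.0921
Accumulated factor: ((1+r)^k - 1)/r = 1.0
Balance = $46,950.00 * 1.0921 - $8,548.98 * 1.0
Balance = $42,725.12

$42,725.12


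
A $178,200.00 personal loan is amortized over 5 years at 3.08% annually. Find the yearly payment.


Formula: PMT = PV * r / (1 - (1+r)^(-n))
Denominator: 1 - (1 + 0.0308)^(-5) = 0.140733
Numerator: $178,200.00 * 0.0308 = 5488.56
PMT = 5488.56 / 0.140733 = $38,999.71

$38,999.71


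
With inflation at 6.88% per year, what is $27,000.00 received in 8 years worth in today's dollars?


Formula: Real value = nominal / (1 + inflation)^years
Price level: (1 + 0.0688)^8 = 1.702831
Real value = $27,000.00 / 1.702831 = $15,855.95

$15,855.95


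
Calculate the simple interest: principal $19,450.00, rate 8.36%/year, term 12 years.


Formula: I = P * r * t
Substituting: I = $19,450.00 * 0.0836 * 12
Step: I = $19,450.00 * 1.0032
I = $19,512.24

$19,512.24


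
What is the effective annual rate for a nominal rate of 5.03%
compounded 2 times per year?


Formula: EAR = (1 + r/m)^m - 1
Period rate: r/m = 0.0503 / 2 = 0.02515
Compounding: (1 + 0.02515)^2 = 1.050933
EAR = 1.050933 - 1 = 0.050933

0.050933


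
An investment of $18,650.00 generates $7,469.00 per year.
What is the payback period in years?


Formula: Payback = investment / annual cash flow
Substituting: Payback = $18,650.00 / $7,469.00
Payback = 2.497 years

2.497 years


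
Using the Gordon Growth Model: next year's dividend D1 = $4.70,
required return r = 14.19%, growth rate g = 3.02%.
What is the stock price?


Formula: P = D1 / (r - g)
Spread: r - g = 0.1419 - 0.0302 = 0.1117
Substituting: P = $4.70 / 0.1117
P = $42.08

$42.08


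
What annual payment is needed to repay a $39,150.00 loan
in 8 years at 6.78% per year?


Formula: PMT = PV * r / (1 - (1+r)^(-n))
Denominator: 1 - (1 + 0.0678)^(-8) = 0.408328
Numerator: $39,150.00 * 0.0678 = 2654.37
PMT = 2654.37 / 0.408328 = $6,500.58

$6,500.58


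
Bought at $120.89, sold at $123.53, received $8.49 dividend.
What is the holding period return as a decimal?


Formula: HPR = (P1 - P0 + D) / P0
Gain: $123.53 - $120.89 + $8.49 = $11.13
HPR = $11.13 / $120.89 = 0.0921

0.0921


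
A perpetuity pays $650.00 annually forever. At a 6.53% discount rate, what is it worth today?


Formula: PV = C / r
Substituting: PV = $650.00 / 0.0653
PV = $9,954.06

$9,954.06


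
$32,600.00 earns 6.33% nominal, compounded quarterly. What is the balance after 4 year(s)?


Formula: FV = P * (1 + r/m)^(m*t)
Period rate: r/m = 0.0633 / 4 = 0.015825
Total periods: m*t = 4 * 4 = 16
Growth factor: (1 + 0.015825)^16 = 1.28559
FV = $32,600.00 * 1.28559 = $41,910.22

$41,910.22


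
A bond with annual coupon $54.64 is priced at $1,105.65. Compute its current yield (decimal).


Formula: Current yield = annual coupon / price
Substituting: CY = $54.64 / $1,105.65
CY = 0.049419

0.049419


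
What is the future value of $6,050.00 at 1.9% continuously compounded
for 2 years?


Formula: FV = P * e^(r*t)
Exponent: r*t = 0.019 * 2 = 0.038
e^(0.038) = 1.038731
FV = $6,050.00 * 1.038731 = $6,284.32

$6,284.32


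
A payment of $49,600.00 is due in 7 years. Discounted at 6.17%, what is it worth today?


Formula: PV = FV / (1 + r)^n
Substituting: PV = $49,600.00 / (1 + 0.0617)^7
Discount factor: (1.0617)^7 = 1.520592
PV = $49,600.00 / 1.520592 = $32,618.87

$32,618.87


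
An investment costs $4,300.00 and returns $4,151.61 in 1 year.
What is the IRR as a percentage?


Formula: IRR = C1/C0 - 1
Substituting: IRR = $4,151.61 / $4,300.00 - 1
Ratio: 0.965491 - 1 = -0.034509
IRR = -3.4509%

-3.4509%


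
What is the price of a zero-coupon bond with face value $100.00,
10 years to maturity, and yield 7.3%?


Formula: Price = FV / (1 + r)^n
Substituting: Price = $100.00 / (1 + 0.073)^10
Discount factor: (1.073)^10 = 2.023006
Price = $100.00 / 2.023006 = $49.43

$49.43


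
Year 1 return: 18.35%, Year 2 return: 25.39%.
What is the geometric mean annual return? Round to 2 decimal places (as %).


Formula: Geometric mean = ((1+r1)*(1+r2))^(1/2) - 1
Product: (1 + 0.1835) * (1 + 0.2539) = 1.1835 * 1.2539 = 1.483991
Square root: 1.483991^0.5 = 1.218192
Geometric mean = 1.218192 - 1 = 0.218192
As percentage: 21.82%

21.82%


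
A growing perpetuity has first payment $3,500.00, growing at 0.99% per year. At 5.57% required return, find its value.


Formula: PV = C / (r - g)
Spread: r - g = 0.0557 - 0.0099 = 0.0458
Substituting: PV = $3,500.00 / 0.0458
PV = $76,419.21

$76,419.21


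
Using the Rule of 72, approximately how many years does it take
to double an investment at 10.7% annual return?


Formula: Years ≈ 72 / r
Substituting: Years ≈ 72 / 10.7
Years ≈ 6.7

6.7 years


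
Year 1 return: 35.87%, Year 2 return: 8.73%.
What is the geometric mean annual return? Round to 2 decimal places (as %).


Formula: Geometric mean = ((1+r1)*(1+r2))^(1/2) - 1
Product: (1 + 0.3587) * (1 + 0.0873) = 1.3587 * 1.0873 = 1.477315
Square root: 1.477315^0.5 = 1.215448
Geometric mean = 1.215448 - 1 = 0.215448
As percentage: 21.54%

21.54%


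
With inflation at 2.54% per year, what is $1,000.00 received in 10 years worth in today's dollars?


Formula: Real value = nominal / (1 + inflation)^years
Price level: (1 + 0.0254)^10 = 1.285089
Real value = $1,000.00 / 1.285089 = $778.16

$778.16


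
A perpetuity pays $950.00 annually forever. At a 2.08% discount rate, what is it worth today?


Formula: PV = C / r
Substituting: PV = $950.00 / 0.0208
PV = $45,673.08

$45,673.08


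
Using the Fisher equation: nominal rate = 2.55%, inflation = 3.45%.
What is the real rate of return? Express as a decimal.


Formula: (1 + r_real) = (1 + r_nom) / (1 + inflation)
Substituting: (1 + r_real) = 1.0255 / 1.0345
(1 + r_real) = 0.9913
r_real = 0.9913 - 1 = -0.0087

-0.0087


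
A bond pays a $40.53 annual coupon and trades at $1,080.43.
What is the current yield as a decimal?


Formula: Current yield = annual coupon / price
Substituting: CY = $40.53 / $1,080.43
CY = 0.037513

0.037513


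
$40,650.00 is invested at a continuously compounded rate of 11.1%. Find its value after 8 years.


Formula: FV = P * e^(r*t)
Exponent: r*t = 0.111 * 8 = 0.888
e^(0.888) = 2.430264
FV = $40,650.00 * 2.430264 = $98,790.24

$98,790.24


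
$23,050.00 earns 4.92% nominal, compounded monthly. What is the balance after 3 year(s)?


Formula: FV = P * (1 + r/m)^(m*t)
Period rate: r/m = 0.0492 / 12 = 0.0041
Total periods: m*t = 12 * 3 = 36
Growth factor: (1 + 0.0041)^36 = 1.158699
FV = $23,050.00 * 1.158699 = $26,708.02

$26,708.02


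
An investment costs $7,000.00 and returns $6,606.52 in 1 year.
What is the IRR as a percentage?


Formula: IRR = C1/C0 - 1
Substituting: IRR = $6,606.52 / $7,000.00 - 1
Ratio: 0.943789 - 1 = -0.056211
IRR = -5.6211%

-5.6211%


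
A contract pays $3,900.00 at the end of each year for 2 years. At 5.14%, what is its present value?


Formula: PV = PMT * (1 - (1+r)^(-n)) / r
Discount factor: (1 + 0.0514)^(-2) = 0.904616
Bracket: 1 - 0.904616 = 0.095384
PV = $3,900.00 * 0.095384 / 0.0514 = $7,237.34

$7,237.34


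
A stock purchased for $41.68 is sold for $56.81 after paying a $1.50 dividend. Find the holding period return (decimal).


Formula: HPR = (P1 - P0 + D) / P0
Gain: $56.81 - $41.68 + $1.50 = $16.63
HPR = $16.63 / $41.68 = 0.399

0.399


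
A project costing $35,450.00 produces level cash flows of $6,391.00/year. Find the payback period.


Formula: Payback = investment / annual cash flow
Substituting: Payback = $35,450.00 / $6,391.00
Payback = 5.5469 years

5.5469 years


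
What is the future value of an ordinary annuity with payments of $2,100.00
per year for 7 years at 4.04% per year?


Formula: FV = PMT * ((1+r)^n - 1) / r
Growth factor: (1 + 0.0404)^7 = 1.319479
Numerator: 1.319479 - 1 = 0.319479
FV = $2,100.00 * 0.319479 / 0.0404 = $16,606.57

$16,606.57


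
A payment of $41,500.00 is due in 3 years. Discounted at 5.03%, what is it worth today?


Formula: PV = FV / (1 + r)^n
Substituting: PV = $41,500.00 / (1 + 0.0503)^3
Discount factor: (1.0503)^3 = 1.158618
PV = $41,500.00 / 1.158618 = $35,818.55

$35,818.55


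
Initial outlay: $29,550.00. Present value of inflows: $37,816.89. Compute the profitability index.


Formula: PI = PV(cash flows) / initial investment
Substituting: PI = $37,816.89 / $29,550.00
PI = 1.2798

1.2798


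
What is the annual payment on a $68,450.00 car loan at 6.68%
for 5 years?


Formula: PMT = PV * r / (1 - (1+r)^(-n))
Denominator: 1 - (1 + 0.0668)^(-5) = 0.276256
Numerator: $68,450.00 * 0.0668 = 4572.46
PMT = 4572.46 / 0.276256 = $16,551.53

$16,551.53


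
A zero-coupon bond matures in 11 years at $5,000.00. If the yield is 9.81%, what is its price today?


Formula: Price = FV / (1 + r)^n
Substituting: Price = $5,000.00 / (1 + 0.0981)^11
Discount factor: (1.0981)^11 = 2.799373
Price = $5,000.00 / 2.799373 = $1,786.11

$1,786.11


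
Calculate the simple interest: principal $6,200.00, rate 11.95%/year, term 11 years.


Formula: I = P * r * t
Substituting: I = $6,200.00 * 0.1195 * 11
Step: I = $6,200.00 * 1.3145
I = $8,149.90

$8,149.90


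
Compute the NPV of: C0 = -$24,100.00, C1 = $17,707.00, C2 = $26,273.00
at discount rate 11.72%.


Formula: NPV = C0 + C1/(1+r) + C2/(1+r)^2
Discount C1: $17,707.00 / (1 + 0.1172) = $15,849.45
Discount C2: $26,273.00 / (1 + 0.1172)^2 = $21,049.79
NPV = -$24,100.00 + $15,849.45 + $21,049.79 = $12,799.24

$12,799.24


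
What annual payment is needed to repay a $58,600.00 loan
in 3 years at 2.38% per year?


Formula: PMT = PV * r / (1 - (1+r)^(-n))
Denominator: 1 - (1 + 0.0238)^(-3) = 0.068132
Numerator: $58,600.00 * 0.0238 = 1394.68
PMT = 1394.68 / 0.068132 = $20,470.41

$20,470.41


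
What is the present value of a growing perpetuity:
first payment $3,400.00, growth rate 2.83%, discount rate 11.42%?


Formula: PV = C / (r - g)
Spread: r - g = 0.1142 - 0.0283 = 0.0859
Substituting: PV = $3,400.00 / 0.0859
PV = $39,580.91

$39,580.91


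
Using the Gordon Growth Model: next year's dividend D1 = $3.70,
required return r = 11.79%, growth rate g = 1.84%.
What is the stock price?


Formula: P = D1 / (r - g)
Spread: r - g = 0.1179 - 0.0184 = 0.0995
Substituting: P = $3.70 / 0.0995
P = $37.19

$37.19


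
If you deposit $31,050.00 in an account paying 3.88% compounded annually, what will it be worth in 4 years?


Formula: FV = P * (1 + r)^n
Substituting: FV = $31,050.00 * (1 + 0.0388)^4
Growth factor: (1.0388)^4 = 1.164469
FV = $31,050.00 * 1.164469 = $36,156.75

$36,156.75


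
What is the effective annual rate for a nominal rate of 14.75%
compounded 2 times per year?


Formula: EAR = (1 + r/m)^m - 1
Period rate: r/m = 0.1475 / 2 = 0.07375
Compounding: (1 + 0.07375)^2 = 1.152939
EAR = 1.152939 - 1 = 0.152939

0.152939


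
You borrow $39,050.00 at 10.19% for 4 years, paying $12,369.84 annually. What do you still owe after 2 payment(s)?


Formula: Balance = PV*(1+r)^k - PMT*((1+r)^k - 1)/r
Growth: (1 + 0.1019)^2 = 1.214184
Accumulated factor: ((1+r)^k - 1)/r = 2.1019
Balance = $39,050.00 * 1.214184 - $12,369.84 * 2.1019
Balance = $21,413.70

$21,413.70


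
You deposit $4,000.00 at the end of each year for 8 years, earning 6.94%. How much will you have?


Formula: FV = PMT * ((1+r)^n - 1) / r
Growth factor: (1 + 0.0694)^8 = 1.710494
Numerator: 1.710494 - 1 = 0.710494
FV = $4,000.00 * 0.710494 / 0.0694 = $40,950.64

$40,950.64


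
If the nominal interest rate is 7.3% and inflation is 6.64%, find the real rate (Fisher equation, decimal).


Formula: (1 + r_real) = (1 + r_nom) / (1 + inflation)
Substituting: (1 + r_real) = 1.073 / 1.0664
(1 + r_real) = 1.006189
r_real = 1.006189 - 1 = 0.006189

0.006189


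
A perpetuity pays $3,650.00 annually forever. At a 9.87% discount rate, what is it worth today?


Formula: PV = C / r
Substituting: PV = $3,650.00 / 0.0987
PV = $36,980.75

$36,980.75


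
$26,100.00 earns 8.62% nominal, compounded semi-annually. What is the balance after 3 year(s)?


Formula: FV = P * (1 + r/m)^(m*t)
Period rate: r/m = 0.0862 / 2 = 0.0431
Total periods: m*t = 2 * 3 = 6
Growth factor: (1 + 0.0431)^6 = 1.288118
FV = $26,100.00 * 1.288118 = $33,619.88

$33,619.88


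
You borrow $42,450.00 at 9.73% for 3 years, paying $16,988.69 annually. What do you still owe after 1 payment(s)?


Formula: Balance = PV*(1+r)^k - PMT*((1+r)^k - 1)/r
Growth: (1 + 0.0973)^1 = 1.0973
Accumulated factor: ((1+r)^k - 1)/r = 1.0
Balance = $42,450.00 * 1.0973 - $16,988.69 * 1.0
Balance = $29,591.70

$29,591.70


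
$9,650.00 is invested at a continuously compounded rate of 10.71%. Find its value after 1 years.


Formula: FV = P * e^(r*t)
Exponent: r*t = 0.1071 * 1 = 0.1071
e^(0.1071) = 1.113046
FV = $9,650.00 * 1.113046 = $10,740.89

$10,740.89


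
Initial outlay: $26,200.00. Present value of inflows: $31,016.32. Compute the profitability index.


Formula: PI = PV(cash flows) / initial investment
Substituting: PI = $31,016.32 / $26,200.00
PI = 1.1838

1.1838


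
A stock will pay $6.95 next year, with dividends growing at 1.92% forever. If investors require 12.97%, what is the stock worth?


Formula: P = D1 / (r - g)
Spread: r - g = 0.1297 - 0.0192 = 0.1105
Substituting: P = $6.95 / 0.1105
P = $62.90

$62.90


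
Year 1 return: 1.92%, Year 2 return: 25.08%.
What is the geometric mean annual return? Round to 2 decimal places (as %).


Formula: Geometric mean = ((1+r1)*(1+r2))^(1/2) - 1
Product: (1 + 0.0192) * (1 + 0.2508) = 1.0192 * 1.2508 = 1.274815
Square root: 1.274815^0.5 = 1.129077
Geometric mean = 1.129077 - 1 = 0.129077
As percentage: 12.91%

12.91%


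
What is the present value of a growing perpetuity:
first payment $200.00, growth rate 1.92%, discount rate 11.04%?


Formula: PV = C / (r - g)
Spread: r - g = 0.1104 - 0.0192 = 0.0912
Substituting: PV = $200.00 / 0.0912
PV = $2,192.98

$2,192.98


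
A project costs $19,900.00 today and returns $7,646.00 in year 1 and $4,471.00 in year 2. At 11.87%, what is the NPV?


Formula: NPV = C0 + C1/(1+r) + C2/(1+r)^2
Discount C1: $7,646.00 / (1 + 0.1187) = $6,834.72
Discount C2: $4,471.00 / (1 + 0.1187)^2 = $3,572.54
NPV = -$19,900.00 + $6,834.72 + $3,572.54 = -$9,492.74

-$9,492.74


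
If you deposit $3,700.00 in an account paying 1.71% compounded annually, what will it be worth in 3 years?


Formula: FV = P * (1 + r)^n
Substituting: FV = $3,700.00 * (1 + 0.0171)^3
Growth factor: (1.0171)^3 = 1.052182
FV = $3,700.00 * 1.052182 = $3,893.07

$3,893.07


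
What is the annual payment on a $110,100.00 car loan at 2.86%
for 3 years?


Formula: PMT = PV * r / (1 - (1+r)^(-n))
Denominator: 1 - (1 + 0.0286)^(-3) = 0.081117
Numerator: $110,100.00 * 0.0286 = 3148.86
PMT = 3148.86 / 0.081117 = $38,818.97

$38,818.97


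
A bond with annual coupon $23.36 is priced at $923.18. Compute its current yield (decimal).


Formula: Current yield = annual coupon / price
Substituting: CY = $23.36 / $923.18
CY = 0.025304

0.025304


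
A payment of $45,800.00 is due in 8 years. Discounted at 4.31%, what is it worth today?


Formula: PV = FV / (1 + r)^n
Substituting: PV = $45,800.00 / (1 + 0.0431)^8
Discount factor: (1.0431)^8 = 1.401547
PV = $45,800.00 / 1.401547 = $32,678.18

$32,678.18


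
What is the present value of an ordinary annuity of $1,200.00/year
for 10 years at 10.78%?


Formula: PV = PMT * (1 - (1+r)^(-n)) / r
Discount factor: (1 + 0.1078)^(-10) = 0.359241
Bracket: 1 - 0.359241 = 0.640759
PV = $1,200.00 * 0.640759 / 0.1078 = $7,132.75

$7,132.75


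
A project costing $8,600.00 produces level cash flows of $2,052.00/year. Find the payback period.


Formula: Payback = investment / annual cash flow
Substituting: Payback = $8,600.00 / $2,052.00
Payback = 4.191 years

4.191 years


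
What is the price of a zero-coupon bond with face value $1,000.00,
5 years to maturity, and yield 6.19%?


Formula: Price = FV / (1 + r)^n
Substituting: Price = $1,000.00 / (1 + 0.0619)^5
Discount factor: (1.0619)^5 = 1.350262
Price = $1,000.00 / 1.350262 = $740.60

$740.60


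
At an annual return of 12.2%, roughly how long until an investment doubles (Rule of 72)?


Formula: Years ≈ 72 / r
Substituting: Years ≈ 72 / 12.2
Years ≈ 5.9

5.9 years


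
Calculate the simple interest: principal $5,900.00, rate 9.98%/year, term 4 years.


Formula: I = P * r * t
Substituting: I = $5,900.00 * 0.0998 * 4
Step: I = $5,900.00 * 0.3992
I = $2,355.28

$2,355.28


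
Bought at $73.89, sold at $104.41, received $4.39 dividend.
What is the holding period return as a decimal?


Formula: HPR = (P1 - P0 + D) / P0
Gain: $104.41 - $73.89 + $4.39 = $34.91
HPR = $34.91 / $73.89 = 0.4725

0.4725


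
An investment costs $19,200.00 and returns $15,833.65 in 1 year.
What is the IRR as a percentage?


Formula: IRR = C1/C0 - 1
Substituting: IRR = $15,833.65 / $19,200.00 - 1
Ratio: 0.824669 - 1 = -0.175331
IRR = -17.5331%

-17.5331%


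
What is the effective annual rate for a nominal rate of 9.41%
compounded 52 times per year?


Formula: EAR = (1 + r/m)^m - 1
Period rate: r/m = 0.0941 / 52 = 0.00181
Compounding: (1 + 0.00181)^52 = 1.098576
EAR = 1.098576 - 1 = 0.098576

0.098576


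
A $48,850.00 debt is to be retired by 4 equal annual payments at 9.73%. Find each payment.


Formula: PMT = PV * r / (1 - (1+r)^(-n))
Denominator: 1 - (1 + 0.0973)^(-4) = 0.310239
Numerator: $48,850.00 * 0.0973 = 4753.105
PMT = 4753.105 / 0.310239 = $15,320.77

$15,320.77


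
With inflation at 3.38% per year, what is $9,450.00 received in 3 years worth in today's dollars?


Formula: Real value = nominal / (1 + inflation)^years
Price level: (1 + 0.0338)^3 = 1.104866
Real value = $9,450.00 / 1.104866 = $8,553.07

$8,553.07


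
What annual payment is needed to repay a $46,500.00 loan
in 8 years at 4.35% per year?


Formula: PMT = PV * r / (1 - (1+r)^(-n))
Denominator: 1 - (1 + 0.0435)^(-8) = 0.288688
Numerator: $46,500.00 * 0.0435 = 2022.75
PMT = 2022.75 / 0.288688 = $7,006.71

$7,006.71


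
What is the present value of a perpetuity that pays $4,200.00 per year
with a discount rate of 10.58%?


Formula: PV = C / r
Substituting: PV = $4,200.00 / 0.1058
PV = $39,697.54

$39,697.54


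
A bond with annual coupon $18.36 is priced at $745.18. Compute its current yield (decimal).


Formula: Current yield = annual coupon / price
Substituting: CY = $18.36 / $745.18
CY = 0.024638

0.024638


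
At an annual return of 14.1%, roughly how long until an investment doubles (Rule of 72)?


Formula: Years ≈ 72 / r
Substituting: Years ≈ 72 / 14.1
Years ≈ 5.1

5.1 years


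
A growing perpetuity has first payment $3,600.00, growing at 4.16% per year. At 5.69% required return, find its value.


Formula: PV = C / (r - g)
Spread: r - g = 0.0569 - 0.0416 = 0.0153
Substituting: PV = $3,600.00 / 0.0153
PV = $235,294.12

$235,294.12


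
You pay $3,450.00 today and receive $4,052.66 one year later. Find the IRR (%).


Formula: IRR = C1/C0 - 1
Substituting: IRR = $4,052.66 / $3,450.00 - 1
Ratio: 1.174684 - 1 = 0.174684
IRR = 17.4684%

17.4684%


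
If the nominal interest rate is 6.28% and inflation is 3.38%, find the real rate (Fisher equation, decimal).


Formula: (1 + r_real) = (1 + r_nom) / (1 + inflation)
Substituting: (1 + r_real) = 1.0628 / 1.0338
(1 + r_real) = 1.028052
r_real = 1.028052 - 1 = 0.028052

0.028052


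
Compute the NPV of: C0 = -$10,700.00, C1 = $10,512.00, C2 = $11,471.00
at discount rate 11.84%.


Formula: NPV = C0 + C1/(1+r) + C2/(1+r)^2
Discount C1: $10,512.00 / (1 + 0.1184) = $9,399.14
Discount C2: $11,471.00 / (1 + 0.1184)^2 = $9,170.79
NPV = -$10,700.00 + $9,399.14 + $9,170.79 = $7,869.94

$7,869.94


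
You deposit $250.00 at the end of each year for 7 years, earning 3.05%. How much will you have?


Formula: FV = PMT * ((1+r)^n - 1) / r
Growth factor: (1 + 0.0305)^7 = 1.234059
Numerator: 1.234059 - 1 = 0.234059
FV = $250.00 * 0.234059 / 0.0305 = $1,918.52

$1,918.52


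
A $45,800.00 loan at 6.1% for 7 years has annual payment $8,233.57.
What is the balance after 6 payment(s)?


Formula: Balance = PV*(1+r)^k - PMT*((1+r)^k - 1)/r
Growth: (1 + 0.061)^6 = 1.426567
Accumulated factor: ((1+r)^k - 1)/r = 6.992909
Balance = $45,800.00 * 1.426567 - $8,233.57 * 6.992909
Balance = $7,760.19

$7,760.19


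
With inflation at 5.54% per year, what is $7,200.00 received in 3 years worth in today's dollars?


Formula: Real value = nominal / (1 + inflation)^years
Price level: (1 + 0.0554)^3 = 1.175578
Real value = $7,200.00 / 1.175578 = $6,124.65

$6,124.65


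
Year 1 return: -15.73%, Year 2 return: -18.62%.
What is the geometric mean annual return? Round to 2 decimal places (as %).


Formula: Geometric mean = ((1+r1)*(1+r2))^(1/2) - 1
Product: (1 + -0.1573) * (1 + -0.1862) = 0.8427 * 0.8138 = 0.685789
Square root: 0.685789^0.5 = 0.828124
Geometric mean = 0.828124 - 1 = -0.171876
As percentage: -17.19%

-17.19%


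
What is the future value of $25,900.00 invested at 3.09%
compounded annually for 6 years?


Formula: FV = P * (1 + r)^n
Substituting: FV = $25,900.00 * (1 + 0.0309)^6
Growth factor: (1.0309)^6 = 1.200326
FV = $25,900.00 * 1.200326 = $31,088.45

$31,088.45


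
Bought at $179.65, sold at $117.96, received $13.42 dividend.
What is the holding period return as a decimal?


Formula: HPR = (P1 - P0 + D) / P0
Gain: $117.96 - $179.65 + $13.42 = -$48.27
HPR = -$48.27 / $179.65 = -0.2687

-0.2687


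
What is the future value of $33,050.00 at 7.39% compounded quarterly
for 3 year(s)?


Formula: FV = P * (1 + r/m)^(m*t)
Period rate: r/m = 0.0739 / 4 = 0.018475
Total periods: m*t = 4 * 3 = 12
Growth factor: (1 + 0.018475)^12 = 1.245674
FV = $33,050.00 * 1.245674 = $41,169.53

$41,169.53


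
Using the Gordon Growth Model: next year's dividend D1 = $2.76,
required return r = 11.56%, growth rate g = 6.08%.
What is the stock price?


Formula: P = D1 / (r - g)
Spread: r - g = 0.1156 - 0.0608 = 0.0548
Substituting: P = $2.76 / 0.0548
P = $50.36

$50.36


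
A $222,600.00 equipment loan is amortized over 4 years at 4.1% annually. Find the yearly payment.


Formula: PMT = PV * r / (1 - (1+r)^(-n))
Denominator: 1 - (1 + 0.041)^(-4) = 0.148476
Numerator: $222,600.00 * 0.041 = 9126.6
PMT = 9126.6 / 0.148476 = $61,468.67

$61,468.67


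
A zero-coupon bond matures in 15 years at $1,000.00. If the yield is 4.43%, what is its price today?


Formula: Price = FV / (1 + r)^n
Substituting: Price = $1,000.00 / (1 + 0.0443)^15
Discount factor: (1.0443)^15 = 1.915928
Price = $1,000.00 / 1.915928 = $521.94

$521.94


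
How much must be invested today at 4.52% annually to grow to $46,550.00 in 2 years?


Formula: PV = FV / (1 + r)^n
Substituting: PV = $46,550.00 / (1 + 0.0452)^2
Discount factor: (1.0452)^2 = 1.092443
PV = $46,550.00 / 1.092443 = $42,610.92

$42,610.92


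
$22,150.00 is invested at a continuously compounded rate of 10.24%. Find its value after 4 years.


Formula: FV = P * e^(r*t)
Exponent: r*t = 0.1024 * 4 = 0.4096
e^(0.4096) = 1.506215
FV = $22,150.00 * 1.506215 = $33,362.67

$33,362.67


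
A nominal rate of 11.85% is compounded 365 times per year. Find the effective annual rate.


Formula: EAR = (1 + r/m)^m - 1
Period rate: r/m = 0.1185 / 365 = 0.000325
Compounding: (1 + 0.000325)^365 = 1.125785
EAR = 1.125785 - 1 = 0.125785

0.125785


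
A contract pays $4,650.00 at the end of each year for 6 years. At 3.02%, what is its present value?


Formula: PV = PMT * (1 - (1+r)^(-n)) / r
Discount factor: (1 + 0.0302)^(-6) = 0.836509
Bracket: 1 - 0.836509 = 0.163491
PV = $4,650.00 * 0.163491 / 0.0302 = $25,173.25

$25,173.25


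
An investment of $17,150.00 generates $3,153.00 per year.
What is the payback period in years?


Formula: Payback = investment / annual cash flow
Substituting: Payback = $17,150.00 / $3,153.00
Payback = 5.4393 years

5.4393 years


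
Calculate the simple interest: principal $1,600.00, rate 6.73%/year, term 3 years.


Formula: I = P * r * t
Substituting: I = $1,600.00 * 0.0673 * 3
Step: I = $1,600.00 * 0.2019
I = $323.04

$323.04


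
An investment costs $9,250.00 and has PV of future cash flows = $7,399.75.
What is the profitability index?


Formula: PI = PV(cash flows) / initial investment
Substituting: PI = $7,399.75 / $9,250.00
PI = 0.8

0.8


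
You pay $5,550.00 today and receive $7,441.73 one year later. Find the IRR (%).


Formula: IRR = C1/C0 - 1
Substituting: IRR = $7,441.73 / $5,550.00 - 1
Ratio: 1.340852 - 1 = 0.340852
IRR = 34.0852%

34.0852%


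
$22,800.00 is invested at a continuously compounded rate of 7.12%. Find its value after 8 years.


Formula: FV = P * e^(r*t)
Exponent: r*t = 0.0712 * 8 = 0.5696
e^(0.5696) = 1.76756
FV = $22,800.00 * 1.76756 = $40,300.37

$40,300.37


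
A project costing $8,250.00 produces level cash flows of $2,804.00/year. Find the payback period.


Formula: Payback = investment / annual cash flow
Substituting: Payback = $8,250.00 / $2,804.00
Payback = 2.9422 years

2.9422 years


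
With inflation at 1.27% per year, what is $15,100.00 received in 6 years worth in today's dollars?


Formula: Real value = nominal / (1 + inflation)^years
Price level: (1 + 0.0127)^6 = 1.078661
Real value = $15,100.00 / 1.078661 = $13,998.84

$13,998.84


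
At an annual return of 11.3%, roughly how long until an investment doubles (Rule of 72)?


Formula: Years ≈ 72 / r
Substituting: Years ≈ 72 / 11.3
Years ≈ 6.4

6.4 years


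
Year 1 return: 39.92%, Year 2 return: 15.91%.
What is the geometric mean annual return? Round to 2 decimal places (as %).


Formula: Geometric mean = ((1+r1)*(1+r2))^(1/2) - 1
Product: (1 + 0.3992) * (1 + 0.1591) = 1.3992 * 1.1591 = 1.621813
Square root: 1.621813^0.5 = 1.273504
Geometric mean = 1.273504 - 1 = 0.273504
As percentage: 27.35%

27.35%


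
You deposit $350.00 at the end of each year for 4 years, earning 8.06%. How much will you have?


Formula: FV = PMT * ((1+r)^n - 1) / r
Growth factor: (1 + 0.0806)^4 = 1.363515
Numerator: 1.363515 - 1 = 0.363515
FV = $350.00 * 0.363515 / 0.0806 = $1,578.54

$1,578.54


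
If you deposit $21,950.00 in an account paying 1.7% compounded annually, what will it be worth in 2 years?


Formula: FV = P * (1 + r)^n
Substituting: FV = $21,950.00 * (1 + 0.017)^2
Growth factor: (1.017)^2 = 1.034289
FV = $21,950.00 * 1.034289 = $22,702.64

$22,702.64


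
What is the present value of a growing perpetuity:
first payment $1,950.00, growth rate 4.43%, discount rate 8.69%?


Formula: PV = C / (r - g)
Spread: r - g = 0.0869 - 0.0443 = 0.0426
Substituting: PV = $1,950.00 / 0.0426
PV = $45,774.65

$45,774.65


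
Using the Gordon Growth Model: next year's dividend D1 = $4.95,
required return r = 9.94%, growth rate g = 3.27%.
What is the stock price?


Formula: P = D1 / (r - g)
Spread: r - g = 0.0994 - 0.0327 = 0.0667
Substituting: P = $4.95 / 0.0667
P = $74.21

$74.21


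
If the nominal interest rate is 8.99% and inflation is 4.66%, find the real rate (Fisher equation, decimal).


Formula: (1 + r_real) = (1 + r_nom) / (1 + inflation)
Substituting: (1 + r_real) = 1.0899 / 1.0466
(1 + r_real) = 1.041372
r_real = 1.041372 - 1 = 0.041372

0.041372


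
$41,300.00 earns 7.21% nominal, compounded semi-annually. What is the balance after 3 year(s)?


Formula: FV = P * (1 + r/m)^(m*t)
Period rate: r/m = 0.0721 / 2 = 0.03605
Total periods: m*t = 2 * 3 = 6
Growth factor: (1 + 0.03605)^6 = 1.236757
FV = $41,300.00 * 1.236757 = $51,078.05

$51,078.05
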